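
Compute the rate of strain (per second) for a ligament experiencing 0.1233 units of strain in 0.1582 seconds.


strain_rate = delta_strain / delta_t
strain_rate = 0.1233 / 0.1582
strain_rate = 0.7794


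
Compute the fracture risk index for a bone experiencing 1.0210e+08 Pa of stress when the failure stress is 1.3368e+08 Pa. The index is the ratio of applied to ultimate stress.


FRI = applied / ultimate
FRI = 1.0210e+08 / 1.3368e+08
FRI = 0.7638


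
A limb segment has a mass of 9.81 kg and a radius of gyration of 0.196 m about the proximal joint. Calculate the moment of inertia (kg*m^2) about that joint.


I = m * k^2
I = 9.81 * 0.196^2
k^2 = 0.0384
I = 0.3769


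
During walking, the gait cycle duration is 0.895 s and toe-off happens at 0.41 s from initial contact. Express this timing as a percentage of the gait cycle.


pct = (event_time / cycle_time) * 100
pct = (0.41 / 0.895) * 100
ratio = 0.4581
pct = 45.8101


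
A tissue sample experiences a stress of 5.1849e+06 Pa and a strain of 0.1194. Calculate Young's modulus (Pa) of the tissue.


E = stress / strain
E = 5.1849e+06 / 0.1194
E = 4.3425e+07


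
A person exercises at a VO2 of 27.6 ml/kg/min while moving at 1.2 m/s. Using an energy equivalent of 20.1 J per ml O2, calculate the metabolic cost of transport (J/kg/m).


Power per kg = VO2 * 20.1 / 60
Power per kg = 27.6 * 20.1 / 60 = 9.2460 W/kg
Cost = power_per_kg / speed
Cost = 9.2460 / 1.2
Cost = 7.7050


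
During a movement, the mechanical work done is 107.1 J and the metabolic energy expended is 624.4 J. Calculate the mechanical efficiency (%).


eta = (W_mech / E_meta) * 100
eta = (107.1 / 624.4) * 100
ratio = 0.1715
eta = 17.1525


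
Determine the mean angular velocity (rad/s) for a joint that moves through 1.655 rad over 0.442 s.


omega = delta_theta / delta_t
omega = 1.655 / 0.442
omega = 3.7443


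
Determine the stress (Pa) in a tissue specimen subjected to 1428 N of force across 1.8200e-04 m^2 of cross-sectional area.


stress = F / A
stress = 1428 / 1.8200e-04
stress = 7.8462e+06


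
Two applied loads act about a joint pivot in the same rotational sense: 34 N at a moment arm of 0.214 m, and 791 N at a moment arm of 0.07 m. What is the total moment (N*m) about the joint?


M = F1 * d1 + F2 * d2
M = 34 * 0.214 + 791 * 0.07
M = 7.2760 + 55.3700
M = 62.6460


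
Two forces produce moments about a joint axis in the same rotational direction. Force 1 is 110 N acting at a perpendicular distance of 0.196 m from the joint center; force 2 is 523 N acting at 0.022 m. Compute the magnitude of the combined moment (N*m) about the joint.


M = F1 * d1 + F2 * d2
M = 110 * 0.196 + 523 * 0.022
M = 21.5600 + 11.5060
M = 33.0660


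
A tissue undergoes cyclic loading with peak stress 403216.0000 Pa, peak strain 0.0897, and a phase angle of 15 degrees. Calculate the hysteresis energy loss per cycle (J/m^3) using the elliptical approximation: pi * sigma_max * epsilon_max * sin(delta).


E_loss = pi * sigma_max * epsilon_max * sin(delta)
delta = 15 deg = 0.2618 rad
sin(delta) = 0.2588
E_loss = pi * 403216.0000 * 0.0897 * 0.2588
E_loss = 29408.7322


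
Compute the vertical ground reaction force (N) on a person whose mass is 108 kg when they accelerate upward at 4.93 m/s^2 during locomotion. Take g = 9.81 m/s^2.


GRF = m * (g + a)
GRF = 108 * (9.81 + 4.93)
GRF = 108 * 14.7400
GRF = 1591.9200


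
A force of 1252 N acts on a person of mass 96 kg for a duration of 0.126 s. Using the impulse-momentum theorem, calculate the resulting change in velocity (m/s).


J = F * dt = 1252 * 0.126 = 157.7520 N*s
delta_v = J / m
delta_v = 157.7520 / 96
delta_v = 1.6433


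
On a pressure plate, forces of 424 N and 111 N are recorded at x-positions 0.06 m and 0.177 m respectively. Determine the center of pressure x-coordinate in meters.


COP_x = (F1*x1 + F2*x2) / (F1 + F2)
COP_x = (424*0.06 + 111*0.177) / (424 + 111)
Numerator = 45.0870
Denominator = 535
COP_x = 0.0843


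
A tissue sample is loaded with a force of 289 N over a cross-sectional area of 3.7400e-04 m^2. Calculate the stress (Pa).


stress = F / A
stress = 289 / 3.7400e-04
stress = 772727.2727


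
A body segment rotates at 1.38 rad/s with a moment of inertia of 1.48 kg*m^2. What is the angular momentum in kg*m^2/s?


L = I * omega
L = 1.48 * 1.38
L = 2.0424


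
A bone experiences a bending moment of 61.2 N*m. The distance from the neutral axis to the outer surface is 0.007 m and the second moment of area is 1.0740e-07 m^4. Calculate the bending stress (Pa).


sigma = M * c / I
sigma = 61.2 * 0.007 / 1.0740e-07
M * c = 0.4284
sigma = 3.9888e+06


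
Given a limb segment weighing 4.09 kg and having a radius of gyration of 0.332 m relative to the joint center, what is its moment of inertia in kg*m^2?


I = m * k^2
I = 4.09 * 0.332^2
k^2 = 0.1102
I = 0.4508


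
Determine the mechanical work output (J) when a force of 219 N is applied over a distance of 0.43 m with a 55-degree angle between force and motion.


W = F * d * cos(theta)
theta = 55 deg = 0.9599 rad
cos(theta) = 0.5736
W = 219 * 0.43 * 0.5736
W = 54.0137


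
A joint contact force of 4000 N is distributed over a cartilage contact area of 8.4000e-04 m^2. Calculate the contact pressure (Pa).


P = F / A
P = 4000 / 8.4000e-04
P = 4.7619e+06


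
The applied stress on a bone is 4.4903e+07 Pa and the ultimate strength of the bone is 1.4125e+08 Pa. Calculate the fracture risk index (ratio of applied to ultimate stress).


FRI = applied / ultimate
FRI = 4.4903e+07 / 1.4125e+08
FRI = 0.3179


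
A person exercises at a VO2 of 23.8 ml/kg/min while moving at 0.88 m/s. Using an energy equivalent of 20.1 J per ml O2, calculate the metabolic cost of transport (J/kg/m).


Power per kg = VO2 * 20.1 / 60
Power per kg = 23.8 * 20.1 / 60 = 7.9730 W/kg
Cost = power_per_kg / speed
Cost = 7.9730 / 0.88
Cost = 9.0602


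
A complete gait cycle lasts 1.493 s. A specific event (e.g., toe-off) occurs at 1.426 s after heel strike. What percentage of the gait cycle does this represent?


pct = (event_time / cycle_time) * 100
pct = (1.426 / 1.493) * 100
ratio = 0.9551
pct = 95.5124


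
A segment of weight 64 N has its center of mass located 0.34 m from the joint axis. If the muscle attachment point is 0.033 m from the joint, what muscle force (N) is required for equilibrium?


F_muscle = W * d_load / d_muscle
F_muscle = 64 * 0.34 / 0.033
Numerator = 21.7600
F_muscle = 659.3939


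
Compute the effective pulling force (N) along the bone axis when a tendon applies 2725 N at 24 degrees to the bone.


F_eff = F_tendon * cos(theta)
theta = 24 deg = 0.4189 rad
cos(theta) = 0.9135
F_eff = 2725 * 0.9135
F_eff = 2489.4114


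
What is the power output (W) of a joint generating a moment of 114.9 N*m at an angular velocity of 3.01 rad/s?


P = M * omega
P = 114.9 * 3.01
P = 345.8490


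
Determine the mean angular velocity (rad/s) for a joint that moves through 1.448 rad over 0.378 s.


omega = delta_theta / delta_t
omega = 1.448 / 0.378
omega = 3.8307


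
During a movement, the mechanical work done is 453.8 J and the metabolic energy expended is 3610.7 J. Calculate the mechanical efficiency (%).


eta = (W_mech / E_meta) * 100
eta = (453.8 / 3610.7) * 100
ratio = 0.1257
eta = 12.5682


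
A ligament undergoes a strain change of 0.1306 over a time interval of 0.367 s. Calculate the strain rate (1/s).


strain_rate = delta_strain / delta_t
strain_rate = 0.1306 / 0.367
strain_rate = 0.3559


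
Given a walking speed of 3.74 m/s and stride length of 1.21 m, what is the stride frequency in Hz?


f = v / stride_length
f = 3.74 / 1.21
f = 3.0909


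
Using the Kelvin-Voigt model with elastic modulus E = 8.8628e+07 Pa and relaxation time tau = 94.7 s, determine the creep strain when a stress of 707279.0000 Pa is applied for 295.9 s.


epsilon(t) = (sigma/E) * (1 - exp(-t/tau))
sigma/E = 707279.0000 / 8.8628e+07 = 0.0080
exp(-t/tau) = exp(-295.9 / 94.7) = 0.0440
epsilon = 0.0080 * (1 - 0.0440)
epsilon = 0.0076


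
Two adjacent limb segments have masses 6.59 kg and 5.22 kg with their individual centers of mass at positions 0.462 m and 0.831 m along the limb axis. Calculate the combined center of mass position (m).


COM = (m1*x1 + m2*x2) / (m1 + m2)
COM = (6.59*0.462 + 5.22*0.831) / (6.59 + 5.22)
Numerator = 7.3824
Denominator = 11.8100
COM = 0.6251


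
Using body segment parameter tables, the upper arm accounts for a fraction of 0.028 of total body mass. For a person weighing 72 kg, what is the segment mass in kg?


m_segment = body_mass * fraction
m_segment = 72 * 0.028
m_segment = 2.0160


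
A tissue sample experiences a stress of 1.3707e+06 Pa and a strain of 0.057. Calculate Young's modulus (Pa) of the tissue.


E = stress / strain
E = 1.3707e+06 / 0.057
E = 2.4047e+07


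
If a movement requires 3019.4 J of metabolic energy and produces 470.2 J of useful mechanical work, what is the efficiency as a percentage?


eta = (W_mech / E_meta) * 100
eta = (470.2 / 3019.4) * 100
ratio = 0.1557
eta = 15.5726


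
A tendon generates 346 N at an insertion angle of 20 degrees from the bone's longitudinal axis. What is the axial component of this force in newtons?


F_eff = F_tendon * cos(theta)
theta = 20 deg = 0.3491 rad
cos(theta) = 0.9397
F_eff = 346 * 0.9397
F_eff = 325.1336


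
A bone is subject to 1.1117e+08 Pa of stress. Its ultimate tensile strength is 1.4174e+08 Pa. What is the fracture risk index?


FRI = applied / ultimate
FRI = 1.1117e+08 / 1.4174e+08
FRI = 0.7843


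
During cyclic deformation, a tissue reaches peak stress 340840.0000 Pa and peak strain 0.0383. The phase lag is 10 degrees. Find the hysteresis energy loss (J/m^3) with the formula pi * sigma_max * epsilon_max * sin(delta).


E_loss = pi * sigma_max * epsilon_max * sin(delta)
delta = 10 deg = 0.1745 rad
sin(delta) = 0.1736
E_loss = pi * 340840.0000 * 0.0383 * 0.1736
E_loss = 7121.4665


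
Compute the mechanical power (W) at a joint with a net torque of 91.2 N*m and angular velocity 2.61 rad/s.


P = M * omega
P = 91.2 * 2.61
P = 238.0320


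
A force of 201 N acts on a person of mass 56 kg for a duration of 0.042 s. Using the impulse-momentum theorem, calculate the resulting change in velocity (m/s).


J = F * dt = 201 * 0.042 = 8.4420 N*s
delta_v = J / m
delta_v = 8.4420 / 56
delta_v = 0.1507


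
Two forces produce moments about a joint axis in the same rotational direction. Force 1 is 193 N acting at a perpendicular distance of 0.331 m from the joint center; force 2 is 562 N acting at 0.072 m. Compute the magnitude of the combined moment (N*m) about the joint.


M = F1 * d1 + F2 * d2
M = 193 * 0.331 + 562 * 0.072
M = 63.8830 + 40.4640
M = 104.3470


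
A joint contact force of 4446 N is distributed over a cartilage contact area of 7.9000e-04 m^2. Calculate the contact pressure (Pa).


P = F / A
P = 4446 / 7.9000e-04
P = 5.6278e+06


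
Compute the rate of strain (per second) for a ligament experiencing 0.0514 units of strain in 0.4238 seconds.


strain_rate = delta_strain / delta_t
strain_rate = 0.0514 / 0.4238
strain_rate = 0.1213


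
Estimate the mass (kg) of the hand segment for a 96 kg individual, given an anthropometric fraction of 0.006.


m_segment = body_mass * fraction
m_segment = 96 * 0.006
m_segment = 0.5760


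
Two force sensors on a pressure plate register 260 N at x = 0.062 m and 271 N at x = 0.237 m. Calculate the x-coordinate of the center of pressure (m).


COP_x = (F1*x1 + F2*x2) / (F1 + F2)
COP_x = (260*0.062 + 271*0.237) / (260 + 271)
Numerator = 80.3470
Denominator = 531
COP_x = 0.1513


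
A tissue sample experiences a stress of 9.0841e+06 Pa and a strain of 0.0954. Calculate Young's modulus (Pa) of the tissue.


E = stress / strain
E = 9.0841e+06 / 0.0954
E = 9.5221e+07


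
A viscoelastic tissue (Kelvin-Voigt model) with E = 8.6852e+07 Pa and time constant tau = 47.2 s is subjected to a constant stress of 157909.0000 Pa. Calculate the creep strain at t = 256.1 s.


epsilon(t) = (sigma/E) * (1 - exp(-t/tau))
sigma/E = 157909.0000 / 8.6852e+07 = 0.0018
exp(-t/tau) = exp(-256.1 / 47.2) = 0.0044
epsilon = 0.0018 * (1 - 0.0044)
epsilon = 0.0018


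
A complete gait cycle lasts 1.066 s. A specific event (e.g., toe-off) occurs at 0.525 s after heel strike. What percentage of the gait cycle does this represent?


pct = (event_time / cycle_time) * 100
pct = (0.525 / 1.066) * 100
ratio = 0.4925
pct = 49.2495


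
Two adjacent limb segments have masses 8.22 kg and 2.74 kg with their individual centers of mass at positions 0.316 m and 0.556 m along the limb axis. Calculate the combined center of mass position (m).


COM = (m1*x1 + m2*x2) / (m1 + m2)
COM = (8.22*0.316 + 2.74*0.556) / (8.22 + 2.74)
Numerator = 4.1210
Denominator = 10.9600
COM = 0.3760


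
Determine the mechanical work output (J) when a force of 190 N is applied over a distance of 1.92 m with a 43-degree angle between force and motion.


W = F * d * cos(theta)
theta = 43 deg = 0.7505 rad
cos(theta) = 0.7314
W = 190 * 1.92 * 0.7314
W = 266.7978


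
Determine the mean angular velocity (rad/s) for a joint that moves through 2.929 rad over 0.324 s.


omega = delta_theta / delta_t
omega = 2.929 / 0.324
omega = 9.0401


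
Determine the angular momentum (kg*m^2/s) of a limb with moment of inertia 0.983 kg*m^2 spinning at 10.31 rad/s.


L = I * omega
L = 0.983 * 10.31
L = 10.1347


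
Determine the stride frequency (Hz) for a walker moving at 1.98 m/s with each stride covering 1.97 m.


f = v / stride_length
f = 1.98 / 1.97
f = 1.0051


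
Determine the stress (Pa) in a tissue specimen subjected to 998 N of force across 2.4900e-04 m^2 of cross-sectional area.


stress = F / A
stress = 998 / 2.4900e-04
stress = 4.0080e+06


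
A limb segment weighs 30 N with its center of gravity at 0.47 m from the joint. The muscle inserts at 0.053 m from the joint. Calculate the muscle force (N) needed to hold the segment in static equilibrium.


F_muscle = W * d_load / d_muscle
F_muscle = 30 * 0.47 / 0.053
Numerator = 14.1000
F_muscle = 266.0377


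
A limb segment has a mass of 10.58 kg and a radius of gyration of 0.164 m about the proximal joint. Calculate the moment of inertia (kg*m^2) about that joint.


I = m * k^2
I = 10.58 * 0.164^2
k^2 = 0.0269
I = 0.2846


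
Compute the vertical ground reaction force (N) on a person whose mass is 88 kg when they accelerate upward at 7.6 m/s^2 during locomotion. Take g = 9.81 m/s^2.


GRF = m * (g + a)
GRF = 88 * (9.81 + 7.6)
GRF = 88 * 17.4100
GRF = 1532.0800


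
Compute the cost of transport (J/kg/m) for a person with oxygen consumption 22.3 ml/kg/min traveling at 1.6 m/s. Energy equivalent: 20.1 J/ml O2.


Power per kg = VO2 * 20.1 / 60
Power per kg = 22.3 * 20.1 / 60 = 7.4705 W/kg
Cost = power_per_kg / speed
Cost = 7.4705 / 1.6
Cost = 4.6691


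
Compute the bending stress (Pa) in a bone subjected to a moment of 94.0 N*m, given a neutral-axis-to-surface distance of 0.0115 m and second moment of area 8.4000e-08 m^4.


sigma = M * c / I
sigma = 94.0 * 0.0115 / 8.4000e-08
M * c = 1.0810
sigma = 1.2869e+07


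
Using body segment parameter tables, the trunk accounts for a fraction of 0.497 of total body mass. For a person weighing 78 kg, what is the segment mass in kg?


m_segment = body_mass * fraction
m_segment = 78 * 0.497
m_segment = 38.7660


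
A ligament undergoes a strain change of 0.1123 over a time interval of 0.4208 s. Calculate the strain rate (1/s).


strain_rate = delta_strain / delta_t
strain_rate = 0.1123 / 0.4208
strain_rate = 0.2669


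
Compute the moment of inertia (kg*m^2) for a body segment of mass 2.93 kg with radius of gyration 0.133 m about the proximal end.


I = m * k^2
I = 2.93 * 0.133^2
k^2 = 0.0177
I = 0.0518


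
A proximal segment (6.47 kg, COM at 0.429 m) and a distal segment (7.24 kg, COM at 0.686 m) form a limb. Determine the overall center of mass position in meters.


COM = (m1*x1 + m2*x2) / (m1 + m2)
COM = (6.47*0.429 + 7.24*0.686) / (6.47 + 7.24)
Numerator = 7.7423
Denominator = 13.7100
COM = 0.5647


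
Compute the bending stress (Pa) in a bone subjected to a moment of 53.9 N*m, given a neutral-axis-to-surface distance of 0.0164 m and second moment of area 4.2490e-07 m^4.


sigma = M * c / I
sigma = 53.9 * 0.0164 / 4.2490e-07
M * c = 0.8840
sigma = 2.0804e+06


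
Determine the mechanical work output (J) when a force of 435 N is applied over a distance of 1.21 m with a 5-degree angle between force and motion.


W = F * d * cos(theta)
theta = 5 deg = 0.0873 rad
cos(theta) = 0.9962
W = 435 * 1.21 * 0.9962
W = 524.3471


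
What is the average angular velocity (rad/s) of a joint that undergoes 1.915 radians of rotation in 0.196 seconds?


omega = delta_theta / delta_t
omega = 1.915 / 0.196
omega = 9.7704


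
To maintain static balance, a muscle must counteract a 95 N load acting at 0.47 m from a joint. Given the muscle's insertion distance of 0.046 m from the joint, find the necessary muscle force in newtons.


F_muscle = W * d_load / d_muscle
F_muscle = 95 * 0.47 / 0.046
Numerator = 44.6500
F_muscle = 970.6522


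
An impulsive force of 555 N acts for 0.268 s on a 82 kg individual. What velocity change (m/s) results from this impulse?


J = F * dt = 555 * 0.268 = 148.7400 N*s
delta_v = J / m
delta_v = 148.7400 / 82
delta_v = 1.8139


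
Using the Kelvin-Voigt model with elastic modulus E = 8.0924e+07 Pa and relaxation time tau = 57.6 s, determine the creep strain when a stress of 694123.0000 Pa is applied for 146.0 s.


epsilon(t) = (sigma/E) * (1 - exp(-t/tau))
sigma/E = 694123.0000 / 8.0924e+07 = 0.0086
exp(-t/tau) = exp(-146.0 / 57.6) = 0.0793
epsilon = 0.0086 * (1 - 0.0793)
epsilon = 0.0079


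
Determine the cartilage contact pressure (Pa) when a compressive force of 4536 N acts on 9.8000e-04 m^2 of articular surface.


P = F / A
P = 4536 / 9.8000e-04
P = 4.6286e+06


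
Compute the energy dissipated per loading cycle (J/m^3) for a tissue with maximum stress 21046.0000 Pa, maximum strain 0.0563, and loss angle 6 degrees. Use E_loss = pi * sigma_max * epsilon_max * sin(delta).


E_loss = pi * sigma_max * epsilon_max * sin(delta)
delta = 6 deg = 0.1047 rad
sin(delta) = 0.1045
E_loss = pi * 21046.0000 * 0.0563 * 0.1045
E_loss = 389.1010


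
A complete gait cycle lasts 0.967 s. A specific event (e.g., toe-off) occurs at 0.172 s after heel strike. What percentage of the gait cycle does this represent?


pct = (event_time / cycle_time) * 100
pct = (0.172 / 0.967) * 100
ratio = 0.1779
pct = 17.7870


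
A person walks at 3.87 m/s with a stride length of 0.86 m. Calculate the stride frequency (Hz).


f = v / stride_length
f = 3.87 / 0.86
f = 4.5000


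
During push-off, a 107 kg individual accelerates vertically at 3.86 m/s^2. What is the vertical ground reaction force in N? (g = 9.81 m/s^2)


GRF = m * (g + a)
GRF = 107 * (9.81 + 3.86)
GRF = 107 * 13.6700
GRF = 1462.6900


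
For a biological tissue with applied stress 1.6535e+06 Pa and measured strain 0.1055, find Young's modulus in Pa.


E = stress / strain
E = 1.6535e+06 / 0.1055
E = 1.5673e+07


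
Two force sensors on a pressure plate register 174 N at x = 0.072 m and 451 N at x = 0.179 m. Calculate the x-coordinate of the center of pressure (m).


COP_x = (F1*x1 + F2*x2) / (F1 + F2)
COP_x = (174*0.072 + 451*0.179) / (174 + 451)
Numerator = 93.2570
Denominator = 625
COP_x = 0.1492


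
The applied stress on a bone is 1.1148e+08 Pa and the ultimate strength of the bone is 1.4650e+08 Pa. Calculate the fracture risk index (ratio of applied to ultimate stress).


FRI = applied / ultimate
FRI = 1.1148e+08 / 1.4650e+08
FRI = 0.7610


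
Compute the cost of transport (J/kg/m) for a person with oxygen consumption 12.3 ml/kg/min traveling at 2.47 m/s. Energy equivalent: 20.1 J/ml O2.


Power per kg = VO2 * 20.1 / 60
Power per kg = 12.3 * 20.1 / 60 = 4.1205 W/kg
Cost = power_per_kg / speed
Cost = 4.1205 / 2.47
Cost = 1.6682


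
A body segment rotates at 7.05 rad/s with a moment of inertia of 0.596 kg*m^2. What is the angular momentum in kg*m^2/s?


L = I * omega
L = 0.596 * 7.05
L = 4.2018


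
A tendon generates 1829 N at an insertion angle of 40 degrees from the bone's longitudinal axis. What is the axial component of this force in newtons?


F_eff = F_tendon * cos(theta)
theta = 40 deg = 0.6981 rad
cos(theta) = 0.7660
F_eff = 1829 * 0.7660
F_eff = 1401.0953


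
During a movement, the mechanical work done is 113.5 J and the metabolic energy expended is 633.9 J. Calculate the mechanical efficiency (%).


eta = (W_mech / E_meta) * 100
eta = (113.5 / 633.9) * 100
ratio = 0.1791
eta = 17.9050


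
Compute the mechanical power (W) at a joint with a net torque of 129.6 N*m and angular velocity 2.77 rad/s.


P = M * omega
P = 129.6 * 2.77
P = 358.9920


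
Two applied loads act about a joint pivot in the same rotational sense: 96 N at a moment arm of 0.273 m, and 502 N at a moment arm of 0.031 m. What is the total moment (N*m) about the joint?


M = F1 * d1 + F2 * d2
M = 96 * 0.273 + 502 * 0.031
M = 26.2080 + 15.5620
M = 41.7700


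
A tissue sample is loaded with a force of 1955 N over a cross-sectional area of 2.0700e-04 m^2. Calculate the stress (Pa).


stress = F / A
stress = 1955 / 2.0700e-04
stress = 9.4444e+06


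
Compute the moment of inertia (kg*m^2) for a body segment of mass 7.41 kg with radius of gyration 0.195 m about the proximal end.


I = m * k^2
I = 7.41 * 0.195^2
k^2 = 0.0380
I = 0.2818


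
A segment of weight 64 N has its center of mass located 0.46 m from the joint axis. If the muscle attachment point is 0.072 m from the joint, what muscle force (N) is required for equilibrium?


F_muscle = W * d_load / d_muscle
F_muscle = 64 * 0.46 / 0.072
Numerator = 29.4400
F_muscle = 408.8889


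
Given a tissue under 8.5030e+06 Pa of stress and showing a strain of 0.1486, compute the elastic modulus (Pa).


E = stress / strain
E = 8.5030e+06 / 0.1486
E = 5.7221e+07


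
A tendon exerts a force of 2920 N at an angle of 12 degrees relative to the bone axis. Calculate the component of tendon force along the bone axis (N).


F_eff = F_tendon * cos(theta)
theta = 12 deg = 0.2094 rad
cos(theta) = 0.9781
F_eff = 2920 * 0.9781
F_eff = 2856.1910


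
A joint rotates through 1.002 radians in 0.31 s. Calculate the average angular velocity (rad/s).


omega = delta_theta / delta_t
omega = 1.002 / 0.31
omega = 3.2323


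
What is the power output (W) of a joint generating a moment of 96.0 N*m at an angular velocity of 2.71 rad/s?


P = M * omega
P = 96.0 * 2.71
P = 260.1600


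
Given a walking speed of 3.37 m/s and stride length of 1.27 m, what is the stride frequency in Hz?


f = v / stride_length
f = 3.37 / 1.27
f = 2.6535


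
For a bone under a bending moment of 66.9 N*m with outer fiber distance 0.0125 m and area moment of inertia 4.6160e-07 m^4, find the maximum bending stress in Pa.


sigma = M * c / I
sigma = 66.9 * 0.0125 / 4.6160e-07
M * c = 0.8363
sigma = 1.8116e+06


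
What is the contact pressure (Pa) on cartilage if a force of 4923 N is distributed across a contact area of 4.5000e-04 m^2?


P = F / A
P = 4923 / 4.5000e-04
P = 1.0940e+07


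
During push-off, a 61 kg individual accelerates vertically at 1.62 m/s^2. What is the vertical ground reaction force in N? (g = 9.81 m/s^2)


GRF = m * (g + a)
GRF = 61 * (9.81 + 1.62)
GRF = 61 * 11.4300
GRF = 697.2300


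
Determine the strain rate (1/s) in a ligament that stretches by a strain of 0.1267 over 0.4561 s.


strain_rate = delta_strain / delta_t
strain_rate = 0.1267 / 0.4561
strain_rate = 0.2778


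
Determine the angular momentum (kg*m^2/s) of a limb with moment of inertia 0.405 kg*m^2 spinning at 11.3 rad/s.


L = I * omega
L = 0.405 * 11.3
L = 4.5765


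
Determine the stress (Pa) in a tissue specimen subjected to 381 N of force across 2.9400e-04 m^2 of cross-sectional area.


stress = F / A
stress = 381 / 2.9400e-04
stress = 1.2959e+06


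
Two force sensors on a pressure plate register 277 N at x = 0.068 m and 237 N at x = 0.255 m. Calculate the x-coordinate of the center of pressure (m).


COP_x = (F1*x1 + F2*x2) / (F1 + F2)
COP_x = (277*0.068 + 237*0.255) / (277 + 237)
Numerator = 79.2710
Denominator = 514
COP_x = 0.1542


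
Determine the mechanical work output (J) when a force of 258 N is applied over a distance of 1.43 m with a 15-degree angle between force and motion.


W = F * d * cos(theta)
theta = 15 deg = 0.2618 rad
cos(theta) = 0.9659
W = 258 * 1.43 * 0.9659
W = 356.3687


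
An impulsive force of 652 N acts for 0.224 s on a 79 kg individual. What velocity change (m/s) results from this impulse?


J = F * dt = 652 * 0.224 = 146.0480 N*s
delta_v = J / m
delta_v = 146.0480 / 79
delta_v = 1.8487


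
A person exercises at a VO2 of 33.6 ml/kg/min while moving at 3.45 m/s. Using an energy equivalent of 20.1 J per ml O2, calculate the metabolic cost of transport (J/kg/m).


Power per kg = VO2 * 20.1 / 60
Power per kg = 33.6 * 20.1 / 60 = 11.2560 W/kg
Cost = power_per_kg / speed
Cost = 11.2560 / 3.45
Cost = 3.2626


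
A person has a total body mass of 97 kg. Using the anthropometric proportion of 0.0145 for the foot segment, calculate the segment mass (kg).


m_segment = body_mass * fraction
m_segment = 97 * 0.0145
m_segment = 1.4065


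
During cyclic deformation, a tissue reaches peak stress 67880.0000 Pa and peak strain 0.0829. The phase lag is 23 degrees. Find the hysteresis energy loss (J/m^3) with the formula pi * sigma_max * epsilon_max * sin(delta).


E_loss = pi * sigma_max * epsilon_max * sin(delta)
delta = 23 deg = 0.4014 rad
sin(delta) = 0.3907
E_loss = pi * 67880.0000 * 0.0829 * 0.3907
E_loss = 6907.5534


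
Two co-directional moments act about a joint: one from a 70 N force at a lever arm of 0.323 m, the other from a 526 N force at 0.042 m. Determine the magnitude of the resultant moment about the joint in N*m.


M = F1 * d1 + F2 * d2
M = 70 * 0.323 + 526 * 0.042
M = 22.6100 + 22.0920
M = 44.7020


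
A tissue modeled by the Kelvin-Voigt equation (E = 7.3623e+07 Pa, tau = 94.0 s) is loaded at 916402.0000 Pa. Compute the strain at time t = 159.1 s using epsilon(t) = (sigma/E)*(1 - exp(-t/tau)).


epsilon(t) = (sigma/E) * (1 - exp(-t/tau))
sigma/E = 916402.0000 / 7.3623e+07 = 0.0124
exp(-t/tau) = exp(-159.1 / 94.0) = 0.1840
epsilon = 0.0124 * (1 - 0.1840)
epsilon = 0.0102


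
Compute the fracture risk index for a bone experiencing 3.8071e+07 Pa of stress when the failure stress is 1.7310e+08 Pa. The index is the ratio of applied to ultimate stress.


FRI = applied / ultimate
FRI = 3.8071e+07 / 1.7310e+08
FRI = 0.2199


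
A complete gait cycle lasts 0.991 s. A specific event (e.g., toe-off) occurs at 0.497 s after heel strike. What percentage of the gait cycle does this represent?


pct = (event_time / cycle_time) * 100
pct = (0.497 / 0.991) * 100
ratio = 0.5015
pct = 50.1514


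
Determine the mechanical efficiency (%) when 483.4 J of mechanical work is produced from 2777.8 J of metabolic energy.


eta = (W_mech / E_meta) * 100
eta = (483.4 / 2777.8) * 100
ratio = 0.1740
eta = 17.4023


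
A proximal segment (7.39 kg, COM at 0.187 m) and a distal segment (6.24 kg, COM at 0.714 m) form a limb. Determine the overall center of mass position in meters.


COM = (m1*x1 + m2*x2) / (m1 + m2)
COM = (7.39*0.187 + 6.24*0.714) / (7.39 + 6.24)
Numerator = 5.8373
Denominator = 13.6300
COM = 0.4283


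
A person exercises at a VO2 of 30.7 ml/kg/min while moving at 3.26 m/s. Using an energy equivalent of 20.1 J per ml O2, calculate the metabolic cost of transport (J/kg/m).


Power per kg = VO2 * 20.1 / 60
Power per kg = 30.7 * 20.1 / 60 = 10.2845 W/kg
Cost = power_per_kg / speed
Cost = 10.2845 / 3.26
Cost = 3.1548


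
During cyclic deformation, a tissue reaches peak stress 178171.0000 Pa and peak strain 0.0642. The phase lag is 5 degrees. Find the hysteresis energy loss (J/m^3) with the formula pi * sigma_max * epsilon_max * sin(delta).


E_loss = pi * sigma_max * epsilon_max * sin(delta)
delta = 5 deg = 0.0873 rad
sin(delta) = 0.0872
E_loss = pi * 178171.0000 * 0.0642 * 0.0872
E_loss = 3131.9724


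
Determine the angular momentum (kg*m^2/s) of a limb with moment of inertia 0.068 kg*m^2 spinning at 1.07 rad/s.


L = I * omega
L = 0.068 * 1.07
L = 0.0728


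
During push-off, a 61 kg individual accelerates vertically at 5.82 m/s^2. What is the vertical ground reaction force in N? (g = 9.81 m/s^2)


GRF = m * (g + a)
GRF = 61 * (9.81 + 5.82)
GRF = 61 * 15.6300
GRF = 953.4300


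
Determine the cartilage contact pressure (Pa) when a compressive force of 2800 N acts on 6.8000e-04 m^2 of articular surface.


P = F / A
P = 2800 / 6.8000e-04
P = 4.1176e+06


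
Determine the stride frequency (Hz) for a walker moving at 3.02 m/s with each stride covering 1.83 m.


f = v / stride_length
f = 3.02 / 1.83
f = 1.6503


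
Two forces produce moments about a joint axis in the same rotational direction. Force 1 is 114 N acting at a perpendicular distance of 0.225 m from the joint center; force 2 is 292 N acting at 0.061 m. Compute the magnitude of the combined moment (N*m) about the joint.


M = F1 * d1 + F2 * d2
M = 114 * 0.225 + 292 * 0.061
M = 25.6500 + 17.8120
M = 43.4620


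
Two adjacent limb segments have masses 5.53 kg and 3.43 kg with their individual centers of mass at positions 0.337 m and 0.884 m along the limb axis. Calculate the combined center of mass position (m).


COM = (m1*x1 + m2*x2) / (m1 + m2)
COM = (5.53*0.337 + 3.43*0.884) / (5.53 + 3.43)
Numerator = 4.8957
Denominator = 8.9600
COM = 0.5464


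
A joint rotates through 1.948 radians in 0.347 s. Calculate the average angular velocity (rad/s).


omega = delta_theta / delta_t
omega = 1.948 / 0.347
omega = 5.6138


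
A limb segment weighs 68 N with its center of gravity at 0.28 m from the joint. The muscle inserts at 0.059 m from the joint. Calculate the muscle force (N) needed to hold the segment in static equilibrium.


F_muscle = W * d_load / d_muscle
F_muscle = 68 * 0.28 / 0.059
Numerator = 19.0400
F_muscle = 322.7119


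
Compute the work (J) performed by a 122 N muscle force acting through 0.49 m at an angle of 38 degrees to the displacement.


W = F * d * cos(theta)
theta = 38 deg = 0.6632 rad
cos(theta) = 0.7880
W = 122 * 0.49 * 0.7880
W = 47.1073


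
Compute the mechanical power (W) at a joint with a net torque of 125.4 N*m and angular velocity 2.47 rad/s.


P = M * omega
P = 125.4 * 2.47
P = 309.7380


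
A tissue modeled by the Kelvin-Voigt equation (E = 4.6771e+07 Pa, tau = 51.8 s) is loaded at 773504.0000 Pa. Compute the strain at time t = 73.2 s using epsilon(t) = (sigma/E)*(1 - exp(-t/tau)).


epsilon(t) = (sigma/E) * (1 - exp(-t/tau))
sigma/E = 773504.0000 / 4.6771e+07 = 0.0165
exp(-t/tau) = exp(-73.2 / 51.8) = 0.2434
epsilon = 0.0165 * (1 - 0.2434)
epsilon = 0.0125


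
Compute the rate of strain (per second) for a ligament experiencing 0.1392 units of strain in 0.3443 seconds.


strain_rate = delta_strain / delta_t
strain_rate = 0.1392 / 0.3443
strain_rate = 0.4043


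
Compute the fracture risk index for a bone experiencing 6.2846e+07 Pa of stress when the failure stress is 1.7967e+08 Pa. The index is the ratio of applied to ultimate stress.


FRI = applied / ultimate
FRI = 6.2846e+07 / 1.7967e+08
FRI = 0.3498


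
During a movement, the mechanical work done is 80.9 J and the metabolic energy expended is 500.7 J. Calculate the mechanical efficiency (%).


eta = (W_mech / E_meta) * 100
eta = (80.9 / 500.7) * 100
ratio = 0.1616
eta = 16.1574


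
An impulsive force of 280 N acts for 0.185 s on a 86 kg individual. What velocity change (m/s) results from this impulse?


J = F * dt = 280 * 0.185 = 51.8000 N*s
delta_v = J / m
delta_v = 51.8000 / 86
delta_v = 0.6023


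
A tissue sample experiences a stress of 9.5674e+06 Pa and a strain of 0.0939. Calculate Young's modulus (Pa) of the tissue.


E = stress / strain
E = 9.5674e+06 / 0.0939
E = 1.0189e+08


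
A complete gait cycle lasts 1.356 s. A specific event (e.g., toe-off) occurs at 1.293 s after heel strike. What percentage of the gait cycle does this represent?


pct = (event_time / cycle_time) * 100
pct = (1.293 / 1.356) * 100
ratio = 0.9535
pct = 95.3540


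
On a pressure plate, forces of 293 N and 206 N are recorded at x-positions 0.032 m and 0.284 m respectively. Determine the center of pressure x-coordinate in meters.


COP_x = (F1*x1 + F2*x2) / (F1 + F2)
COP_x = (293*0.032 + 206*0.284) / (293 + 206)
Numerator = 67.8800
Denominator = 499
COP_x = 0.1360


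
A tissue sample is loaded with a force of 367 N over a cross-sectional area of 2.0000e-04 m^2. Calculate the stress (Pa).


stress = F / A
stress = 367 / 2.0000e-04
stress = 1.8350e+06


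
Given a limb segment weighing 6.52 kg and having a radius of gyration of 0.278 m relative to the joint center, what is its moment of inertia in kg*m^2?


I = m * k^2
I = 6.52 * 0.278^2
k^2 = 0.0773
I = 0.5039


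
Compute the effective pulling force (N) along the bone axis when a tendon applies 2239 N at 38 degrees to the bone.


F_eff = F_tendon * cos(theta)
theta = 38 deg = 0.6632 rad
cos(theta) = 0.7880
F_eff = 2239 * 0.7880
F_eff = 1764.3561


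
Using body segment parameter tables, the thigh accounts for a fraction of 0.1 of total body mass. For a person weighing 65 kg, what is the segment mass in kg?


m_segment = body_mass * fraction
m_segment = 65 * 0.1
m_segment = 6.5000


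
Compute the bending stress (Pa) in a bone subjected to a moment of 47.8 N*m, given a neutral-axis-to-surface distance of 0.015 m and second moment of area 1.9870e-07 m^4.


sigma = M * c / I
sigma = 47.8 * 0.015 / 1.9870e-07
M * c = 0.7170
sigma = 3.6085e+06


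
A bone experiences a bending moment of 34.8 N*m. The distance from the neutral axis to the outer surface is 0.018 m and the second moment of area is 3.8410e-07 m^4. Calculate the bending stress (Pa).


sigma = M * c / I
sigma = 34.8 * 0.018 / 3.8410e-07
M * c = 0.6264
sigma = 1.6308e+06


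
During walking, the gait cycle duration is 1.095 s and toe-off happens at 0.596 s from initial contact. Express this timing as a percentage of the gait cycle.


pct = (event_time / cycle_time) * 100
pct = (0.596 / 1.095) * 100
ratio = 0.5443
pct = 54.4292


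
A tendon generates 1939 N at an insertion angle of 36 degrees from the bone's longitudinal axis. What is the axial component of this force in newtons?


F_eff = F_tendon * cos(theta)
theta = 36 deg = 0.6283 rad
cos(theta) = 0.8090
F_eff = 1939 * 0.8090
F_eff = 1568.6840


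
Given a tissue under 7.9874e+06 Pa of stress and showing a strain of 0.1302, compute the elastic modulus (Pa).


E = stress / strain
E = 7.9874e+06 / 0.1302
E = 6.1347e+07


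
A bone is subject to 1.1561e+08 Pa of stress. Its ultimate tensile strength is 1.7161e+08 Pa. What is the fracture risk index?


FRI = applied / ultimate
FRI = 1.1561e+08 / 1.7161e+08
FRI = 0.6737


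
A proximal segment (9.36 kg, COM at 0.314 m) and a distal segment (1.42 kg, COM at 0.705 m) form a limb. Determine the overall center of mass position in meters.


COM = (m1*x1 + m2*x2) / (m1 + m2)
COM = (9.36*0.314 + 1.42*0.705) / (9.36 + 1.42)
Numerator = 3.9401
Denominator = 10.7800
COM = 0.3655


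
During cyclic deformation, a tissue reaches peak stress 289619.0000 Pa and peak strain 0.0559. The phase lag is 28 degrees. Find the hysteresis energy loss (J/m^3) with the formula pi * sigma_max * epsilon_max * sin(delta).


E_loss = pi * sigma_max * epsilon_max * sin(delta)
delta = 28 deg = 0.4887 rad
sin(delta) = 0.4695
E_loss = pi * 289619.0000 * 0.0559 * 0.4695
E_loss = 23878.0040


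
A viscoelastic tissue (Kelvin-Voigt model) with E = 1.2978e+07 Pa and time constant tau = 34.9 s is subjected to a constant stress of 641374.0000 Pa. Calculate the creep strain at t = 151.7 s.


epsilon(t) = (sigma/E) * (1 - exp(-t/tau))
sigma/E = 641374.0000 / 1.2978e+07 = 0.0494
exp(-t/tau) = exp(-151.7 / 34.9) = 0.0129
epsilon = 0.0494 * (1 - 0.0129)
epsilon = 0.0488


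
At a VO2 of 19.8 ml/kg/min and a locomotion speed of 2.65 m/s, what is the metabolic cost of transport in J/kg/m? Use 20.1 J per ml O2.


Power per kg = VO2 * 20.1 / 60
Power per kg = 19.8 * 20.1 / 60 = 6.6330 W/kg
Cost = power_per_kg / speed
Cost = 6.6330 / 2.65
Cost = 2.5030


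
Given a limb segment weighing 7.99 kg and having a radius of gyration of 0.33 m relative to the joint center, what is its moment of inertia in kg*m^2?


I = m * k^2
I = 7.99 * 0.33^2
k^2 = 0.1089
I = 0.8701


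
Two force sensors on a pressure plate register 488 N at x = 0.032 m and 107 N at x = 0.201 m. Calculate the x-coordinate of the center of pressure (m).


COP_x = (F1*x1 + F2*x2) / (F1 + F2)
COP_x = (488*0.032 + 107*0.201) / (488 + 107)
Numerator = 37.1230
Denominator = 595
COP_x = 0.0624


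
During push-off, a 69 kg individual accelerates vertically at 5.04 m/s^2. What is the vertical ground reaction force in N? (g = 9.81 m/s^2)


GRF = m * (g + a)
GRF = 69 * (9.81 + 5.04)
GRF = 69 * 14.8500
GRF = 1024.6500


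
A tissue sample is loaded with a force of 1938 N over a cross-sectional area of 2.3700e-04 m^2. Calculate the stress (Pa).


stress = F / A
stress = 1938 / 2.3700e-04
stress = 8.1772e+06


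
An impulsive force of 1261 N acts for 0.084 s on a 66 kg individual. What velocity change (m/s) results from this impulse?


J = F * dt = 1261 * 0.084 = 105.9240 N*s
delta_v = J / m
delta_v = 105.9240 / 66
delta_v = 1.6049


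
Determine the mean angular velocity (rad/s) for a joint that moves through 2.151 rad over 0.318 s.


omega = delta_theta / delta_t
omega = 2.151 / 0.318
omega = 6.7642


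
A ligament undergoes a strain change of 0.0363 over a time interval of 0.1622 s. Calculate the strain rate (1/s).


strain_rate = delta_strain / delta_t
strain_rate = 0.0363 / 0.1622
strain_rate = 0.2238


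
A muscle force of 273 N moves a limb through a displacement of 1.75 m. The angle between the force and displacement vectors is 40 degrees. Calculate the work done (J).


W = F * d * cos(theta)
theta = 40 deg = 0.6981 rad
cos(theta) = 0.7660
W = 273 * 1.75 * 0.7660
W = 365.9777


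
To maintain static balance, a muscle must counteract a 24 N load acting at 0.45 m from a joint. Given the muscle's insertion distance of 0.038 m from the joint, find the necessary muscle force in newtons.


F_muscle = W * d_load / d_muscle
F_muscle = 24 * 0.45 / 0.038
Numerator = 10.8000
F_muscle = 284.2105


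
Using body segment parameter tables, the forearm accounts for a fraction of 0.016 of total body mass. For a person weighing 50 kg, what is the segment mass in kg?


m_segment = body_mass * fraction
m_segment = 50 * 0.016
m_segment = 0.8000


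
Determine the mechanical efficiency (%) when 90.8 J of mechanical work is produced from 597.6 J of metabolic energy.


eta = (W_mech / E_meta) * 100
eta = (90.8 / 597.6) * 100
ratio = 0.1519
eta = 15.1941


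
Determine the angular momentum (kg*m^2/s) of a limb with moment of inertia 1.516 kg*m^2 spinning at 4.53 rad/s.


L = I * omega
L = 1.516 * 4.53
L = 6.8675


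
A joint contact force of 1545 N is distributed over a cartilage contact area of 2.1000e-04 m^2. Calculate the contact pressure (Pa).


P = F / A
P = 1545 / 2.1000e-04
P = 7.3571e+06


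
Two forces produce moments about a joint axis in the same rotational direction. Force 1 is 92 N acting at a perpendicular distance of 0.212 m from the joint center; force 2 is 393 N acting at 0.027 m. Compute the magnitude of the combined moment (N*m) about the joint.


M = F1 * d1 + F2 * d2
M = 92 * 0.212 + 393 * 0.027
M = 19.5040 + 10.6110
M = 30.1150
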